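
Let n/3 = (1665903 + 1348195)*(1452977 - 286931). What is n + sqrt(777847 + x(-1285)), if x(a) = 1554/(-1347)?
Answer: 10543730749524 + 3*sqrt(17423833385)/449 ≈ 1.0544e+13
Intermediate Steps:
x(a) = -518/449 (x(a) = 1554*(-1/1347) = -518/449)
n = 10543730749524 (n = 3*((1665903 + 1348195)*(1452977 - 286931)) = 3*(3014098*1166046) = 3*3514576916508 = 10543730749524)
n + sqrt(777847 + x(-1285)) = 10543730749524 + sqrt(777847 - 518/449) = 10543730749524 + sqrt(349252785/449) = 10543730749524 + 3*sqrt(17423833385)/449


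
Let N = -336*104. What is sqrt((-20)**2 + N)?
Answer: 4*I*sqrt(2159) ≈ 185.86*I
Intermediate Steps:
N = -34944
sqrt((-20)**2 + N) = sqrt((-20)**2 - 34944) = sqrt(400 - 34944) = sqrt(-34544) = 4*I*sqrt(2159)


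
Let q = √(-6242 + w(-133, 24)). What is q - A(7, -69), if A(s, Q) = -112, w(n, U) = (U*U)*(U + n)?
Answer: 112 + I*√69026 ≈ 112.0 + 262.73*I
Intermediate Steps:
w(n, U) = U²*(U + n)
q = I*√69026 (q = √(-6242 + 24²*(24 - 133)) = √(-6242 + 576*(-109)) = √(-6242 - 62784) = √(-69026) = I*√69026 ≈ 262.73*I)
q - A(7, -69) = I*√69026 - 1*(-112) = I*√69026 + 112 = 112 + I*√69026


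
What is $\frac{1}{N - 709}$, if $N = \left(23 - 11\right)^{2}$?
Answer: $- \frac{1}{565} \approx -0.0017699$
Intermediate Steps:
$N = 144$ ($N = 12^{2} = 144$)
$\frac{1}{N - 709} = \frac{1}{144 - 709} = \frac{1}{-565} = - \frac{1}{565}$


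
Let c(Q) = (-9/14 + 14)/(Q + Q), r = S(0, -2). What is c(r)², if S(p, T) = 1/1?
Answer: 34969/784 ≈ 44.603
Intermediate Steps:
S(p, T) = 1
r = 1
c(Q) = 187/(28*Q) (c(Q) = (-9*1/14 + 14)/((2*Q)) = (-9/14 + 14)*(1/(2*Q)) = 187*(1/(2*Q))/14 = 187/(28*Q))
c(r)² = ((187/28)/1)² = ((187/28)*1)² = (187/28)² = 34969/784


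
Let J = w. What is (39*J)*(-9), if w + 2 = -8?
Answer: 3510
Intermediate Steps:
w = -10 (w = -2 - 8 = -10)
J = -10
(39*J)*(-9) = (39*(-10))*(-9) = -390*(-9) = 3510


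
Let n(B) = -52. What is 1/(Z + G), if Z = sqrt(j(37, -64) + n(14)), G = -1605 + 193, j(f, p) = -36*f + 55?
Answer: -1412/1995073 - I*sqrt(1329)/1995073 ≈ -0.00070774 - 1.8273e-5*I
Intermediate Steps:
j(f, p) = 55 - 36*f
G = -1412
Z = I*sqrt(1329) (Z = sqrt((55 - 36*37) - 52) = sqrt((55 - 1332) - 52) = sqrt(-1277 - 52) = sqrt(-1329) = I*sqrt(1329) ≈ 36.455*I)
1/(Z + G) = 1/(I*sqrt(1329) - 1412) = 1/(-1412 + I*sqrt(1329))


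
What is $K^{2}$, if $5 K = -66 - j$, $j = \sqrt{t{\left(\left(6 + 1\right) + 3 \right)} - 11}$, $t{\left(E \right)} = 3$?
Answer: $\frac{4348}{25} + \frac{264 i \sqrt{2}}{25} \approx 173.92 + 14.934 i$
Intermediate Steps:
$j = 2 i \sqrt{2}$ ($j = \sqrt{3 - 11} = \sqrt{-8} = 2 i \sqrt{2} \approx 2.8284 i$)
$K = - \frac{66}{5} - \frac{2 i \sqrt{2}}{5}$ ($K = \frac{-66 - 2 i \sqrt{2}}{5} = - \frac{66}{5} - \frac{2 i \sqrt{2}}{5} \approx -13.2 - 0.56569 i$)
$K^{2} = \left(- \frac{66}{5} - \frac{2 i \sqrt{2}}{5}\right)^{2}$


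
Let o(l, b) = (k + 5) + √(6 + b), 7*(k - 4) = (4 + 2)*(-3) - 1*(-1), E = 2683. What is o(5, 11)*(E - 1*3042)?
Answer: -16514/7 - 359*√17 ≈ -3839.3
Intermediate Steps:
k = 11/7 (k = 4 + ((4 + 2)*(-3) - 1*(-1))/7 = 4 + (6*(-3) + 1)/7 = 4 + (-18 + 1)/7 = 4 + (⅐)*(-17) = 4 - 17/7 = 11/7 ≈ 1.5714)
o(l, b) = 46/7 + √(6 + b) (o(l, b) = (11/7 + 5) + √(6 + b) = 46/7 + √(6 + b))
o(5, 11)*(E - 1*3042) = (46/7 + √(6 + 11))*(2683 - 1*3042) = (46/7 + √17)*(2683 - 3042) = (46/7 + √17)*(-359) = -16514/7 - 359*√17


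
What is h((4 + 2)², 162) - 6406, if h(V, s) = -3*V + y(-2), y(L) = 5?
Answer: -6509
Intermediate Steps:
h(V, s) = 5 - 3*V (h(V, s) = -3*V + 5 = 5 - 3*V)
h((4 + 2)², 162) - 6406 = (5 - 3*(4 + 2)²) - 6406 = (5 - 3*6²) - 6406 = (5 - 3*36) - 6406 = (5 - 108) - 6406 = -103 - 6406 = -6509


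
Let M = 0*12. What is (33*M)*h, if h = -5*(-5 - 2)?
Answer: 0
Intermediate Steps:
M = 0
h = 35 (h = -5*(-7) = 35)
(33*M)*h = (33*0)*35 = 0*35 = 0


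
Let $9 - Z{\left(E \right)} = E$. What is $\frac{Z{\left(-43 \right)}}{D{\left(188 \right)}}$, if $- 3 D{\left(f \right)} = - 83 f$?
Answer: $\frac{39}{3901} \approx 0.0099974$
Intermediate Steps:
$D{\left(f \right)} = \frac{83 f}{3}$ ($D{\left(f \right)} = - \frac{\left(-83\right) f}{3} = \frac{83 f}{3}$)
$Z{\left(E \right)} = 9 - E$
$\frac{Z{\left(-43 \right)}}{D{\left(188 \right)}} = \frac{9 - -43}{\frac{83}{3} \cdot 188} = \frac{9 + 43}{\frac{15604}{3}} = 52 \cdot \frac{3}{15604} = \frac{39}{3901}$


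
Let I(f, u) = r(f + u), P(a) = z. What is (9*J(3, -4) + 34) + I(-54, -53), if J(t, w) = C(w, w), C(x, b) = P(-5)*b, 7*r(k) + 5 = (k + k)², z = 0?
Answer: 46029/7 ≈ 6575.6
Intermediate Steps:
P(a) = 0
r(k) = -5/7 + 4*k²/7 (r(k) = -5/7 + (k + k)²/7 = -5/7 + (2*k)²/7 = -5/7 + (4*k²)/7 = -5/7 + 4*k²/7)
I(f, u) = -5/7 + 4*(f + u)²/7
C(x, b) = 0 (C(x, b) = 0*b = 0)
J(t, w) = 0
(9*J(3, -4) + 34) + I(-54, -53) = (9*0 + 34) + (-5/7 + 4*(-54 - 53)²/7) = (0 + 34) + (-5/7 + (4/7)*(-107)²) = 34 + (-5/7 + (4/7)*11449) = 34 + (-5/7 + 45796/7) = 34 + 45791/7 = 46029/7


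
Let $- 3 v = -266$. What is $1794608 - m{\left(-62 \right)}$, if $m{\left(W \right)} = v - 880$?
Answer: $\frac{5386198}{3} \approx 1.7954 \cdot 10^{6}$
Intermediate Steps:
$v = \frac{266}{3}$ ($v = \left(- \frac{1}{3}\right) \left(-266\right) = \frac{266}{3} \approx 88.667$)
$m{\left(W \right)} = - \frac{2374}{3}$ ($m{\left(W \right)} = \frac{266}{3} - 880 = - \frac{2374}{3}$)
$1794608 - m{\left(-62 \right)} = 1794608 - - \frac{2374}{3} = 1794608 + \frac{2374}{3} = \frac{5386198}{3}$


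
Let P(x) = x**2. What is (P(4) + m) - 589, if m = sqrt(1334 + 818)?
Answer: -573 + 2*sqrt(538) ≈ -526.61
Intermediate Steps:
m = 2*sqrt(538) (m = sqrt(2152) = 2*sqrt(538) ≈ 46.390)
(P(4) + m) - 589 = (4**2 + 2*sqrt(538)) - 589 = (16 + 2*sqrt(538)) - 589 = -573 + 2*sqrt(538)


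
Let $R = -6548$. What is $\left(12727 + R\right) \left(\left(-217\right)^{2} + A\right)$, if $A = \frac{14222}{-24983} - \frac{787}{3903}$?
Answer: $\frac{28370937834922646}{97508649} \approx 2.9096 \cdot 10^{8}$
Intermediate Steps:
$A = - \frac{75170087}{97508649}$ ($A = 14222 \left(- \frac{1}{24983}\right) - \frac{787}{3903} = - \frac{14222}{24983} - \frac{787}{3903} = - \frac{75170087}{97508649} \approx -0.77091$)
$\left(12727 + R\right) \left(\left(-217\right)^{2} + A\right) = \left(12727 - 6548\right) \left(\left(-217\right)^{2} - \frac{75170087}{97508649}\right) = 6179 \left(47089 - \frac{75170087}{97508649}\right) = 6179 \cdot \frac{4591509602674}{97508649} = \frac{28370937834922646}{97508649}$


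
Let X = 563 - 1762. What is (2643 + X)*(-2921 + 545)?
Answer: -3430944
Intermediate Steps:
X = -1199
(2643 + X)*(-2921 + 545) = (2643 - 1199)*(-2921 + 545) = 1444*(-2376) = -3430944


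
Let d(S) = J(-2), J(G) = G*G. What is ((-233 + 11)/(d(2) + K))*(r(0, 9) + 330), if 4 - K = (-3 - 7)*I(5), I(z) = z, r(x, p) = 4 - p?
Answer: -36075/29 ≈ -1244.0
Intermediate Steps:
J(G) = G**2
d(S) = 4 (d(S) = (-2)**2 = 4)
K = 54 (K = 4 - (-3 - 7)*5 = 4 - (-10)*5 = 4 - 1*(-50) = 4 + 50 = 54)
((-233 + 11)/(d(2) + K))*(r(0, 9) + 330) = ((-233 + 11)/(4 + 54))*((4 - 1*9) + 330) = (-222/58)*((4 - 9) + 330) = (-222*1/58)*(-5 + 330) = -111/29*325 = -36075/29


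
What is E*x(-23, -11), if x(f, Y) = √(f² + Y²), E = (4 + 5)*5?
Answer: 225*√26 ≈ 1147.3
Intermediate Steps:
E = 45 (E = 9*5 = 45)
x(f, Y) = √(Y² + f²)
E*x(-23, -11) = 45*√((-11)² + (-23)²) = 45*√(121 + 529) = 45*√650 = 45*(5*√26) = 225*√26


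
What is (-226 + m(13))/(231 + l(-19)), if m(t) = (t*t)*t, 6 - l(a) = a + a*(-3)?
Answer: 1971/199 ≈ 9.9045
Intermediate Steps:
l(a) = 6 + 2*a (l(a) = 6 - (a + a*(-3)) = 6 - (a - 3*a) = 6 - (-2)*a = 6 + 2*a)
m(t) = t³ (m(t) = t²*t = t³)
(-226 + m(13))/(231 + l(-19)) = (-226 + 13³)/(231 + (6 + 2*(-19))) = (-226 + 2197)/(231 + (6 - 38)) = 1971/(231 - 32) = 1971/199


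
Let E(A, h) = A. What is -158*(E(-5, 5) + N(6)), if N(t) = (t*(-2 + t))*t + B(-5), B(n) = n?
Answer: -21172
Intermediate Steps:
N(t) = -5 + t**2*(-2 + t) (N(t) = (t*(-2 + t))*t - 5 = t**2*(-2 + t) - 5 = -5 + t**2*(-2 + t))
-158*(E(-5, 5) + N(6)) = -158*(-5 + (-5 + 6**3 - 2*6**2)) = -158*(-5 + (-5 + 216 - 2*36)) = -158*(-5 + (-5 + 216 - 72)) = -158*(-5 + 139) = -158*134 = -21172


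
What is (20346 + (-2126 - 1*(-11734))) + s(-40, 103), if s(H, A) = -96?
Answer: 29858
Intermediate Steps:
(20346 + (-2126 - 1*(-11734))) + s(-40, 103) = (20346 + (-2126 - 1*(-11734))) - 96 = (20346 + (-2126 + 11734)) - 96 = (20346 + 9608) - 96 = 29954 - 96 = 29858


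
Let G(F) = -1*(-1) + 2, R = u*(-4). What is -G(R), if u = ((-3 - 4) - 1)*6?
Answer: -3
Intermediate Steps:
u = -48 (u = (-7 - 1)*6 = -8*6 = -48)
R = 192 (R = -48*(-4) = 192)
G(F) = 3 (G(F) = 1 + 2 = 3)
-G(R) = -1*3 = -3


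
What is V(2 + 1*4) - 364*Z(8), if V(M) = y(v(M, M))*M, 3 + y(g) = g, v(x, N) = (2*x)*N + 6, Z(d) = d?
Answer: -2462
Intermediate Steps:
v(x, N) = 6 + 2*N*x (v(x, N) = 2*N*x + 6 = 6 + 2*N*x)
y(g) = -3 + g
V(M) = M*(3 + 2*M**2) (V(M) = (-3 + (6 + 2*M*M))*M = (-3 + (6 + 2*M**2))*M = (3 + 2*M**2)*M = M*(3 + 2*M**2))
V(2 + 1*4) - 364*Z(8) = (2 + 1*4)*(3 + 2*(2 + 1*4)**2) - 364*8 = (2 + 4)*(3 + 2*(2 + 4)**2) - 2912 = 6*(3 + 2*6**2) - 2912 = 6*(3 + 2*36) - 2912 = 6*(3 + 72) - 2912 = 6*75 - 2912 = 450 - 2912 = -2462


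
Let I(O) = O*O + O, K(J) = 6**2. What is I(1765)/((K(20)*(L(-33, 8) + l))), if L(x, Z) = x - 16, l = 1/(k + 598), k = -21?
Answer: -899251615/508896 ≈ -1767.1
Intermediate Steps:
l = 1/577 (l = 1/(-21 + 598) = 1/577 ≈ 0.0017331)
K(J) = 36
L(x, Z) = -16 + x
I(O) = O + O**2 (I(O) = O**2 + O = O + O**2)
I(1765)/((K(20)*(L(-33, 8) + l))) = (1765*(1 + 1765))/((36*((-16 - 33) + 1/577))) = (1765*1766)/((36*(-49 + 1/577))) = 3116990/((36*(-28272/577))) = 3116990/(-1017792/577) = 3116990*(-577/1017792) = -899251615/508896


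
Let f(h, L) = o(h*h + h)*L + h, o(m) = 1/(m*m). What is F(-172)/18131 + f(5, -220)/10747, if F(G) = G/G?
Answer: 4363649/8768423565 ≈ 0.00049766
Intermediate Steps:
F(G) = 1
o(m) = m⁻² (o(m) = 1/(m²) = m⁻²)
f(h, L) = h + L/(h + h²)² (f(h, L) = L/(h*h + h)² + h = L/(h² + h)² + h = L/(h + h²)² + h = h + L/(h + h²)²)
F(-172)/18131 + f(5, -220)/10747 = 1/18131 + (5 - 220/(5²*(1 + 5)²))/10747 = 1*(1/18131) + (5 - 220*1/25/6²)*(1/10747) = 1/18131 + (5 - 220*1/25*1/36)*(1/10747) = 1/18131 + (5 - 11/45)*(1/10747) = 1/18131 + (214/45)*(1/10747) = 1/18131 + 214/483615 = 4363649/8768423565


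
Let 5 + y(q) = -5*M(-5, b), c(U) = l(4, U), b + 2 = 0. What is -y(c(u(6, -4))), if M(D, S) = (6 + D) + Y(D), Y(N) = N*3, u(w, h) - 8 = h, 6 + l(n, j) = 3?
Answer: -65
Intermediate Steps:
l(n, j) = -3 (l(n, j) = -6 + 3 = -3)
b = -2 (b = -2 + 0 = -2)
u(w, h) = 8 + h
c(U) = -3
Y(N) = 3*N
M(D, S) = 6 + 4*D (M(D, S) = (6 + D) + 3*D = 6 + 4*D)
y(q) = 65 (y(q) = -5 - 5*(6 + 4*(-5)) = -5 - 5*(6 - 20) = -5 - 5*(-14) = -5 + 70 = 65)
-y(c(u(6, -4))) = -1*65 = -65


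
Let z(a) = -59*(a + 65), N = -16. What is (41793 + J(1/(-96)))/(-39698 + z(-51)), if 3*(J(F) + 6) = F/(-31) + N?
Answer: -373026721/361798272 ≈ -1.0310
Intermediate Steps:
z(a) = -3835 - 59*a (z(a) = -59*(65 + a) = -3835 - 59*a)
J(F) = -34/3 - F/93 (J(F) = -6 + (F/(-31) - 16)/3 = -6 + (F*(-1/31) - 16)/3 = -6 + (-F/31 - 16)/3 = -6 + (-16 - F/31)/3 = -6 + (-16/3 - F/93) = -34/3 - F/93)
(41793 + J(1/(-96)))/(-39698 + z(-51)) = (41793 + (-34/3 - 1/93/(-96)))/(-39698 + (-3835 - 59*(-51))) = (41793 + (-34/3 - 1/93*(-1/96)))/(-39698 + (-3835 + 3009)) = (41793 + (-34/3 + 1/8928))/(-39698 - 826) = (41793 - 101183/8928)/(-40524) = (373026721/8928)*(-1/40524) = -373026721/361798272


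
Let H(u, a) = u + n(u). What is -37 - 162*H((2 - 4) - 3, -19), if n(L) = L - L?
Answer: 773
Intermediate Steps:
n(L) = 0
H(u, a) = u (H(u, a) = u + 0 = u)
-37 - 162*H((2 - 4) - 3, -19) = -37 - 162*((2 - 4) - 3) = -37 - 162*(-2 - 3) = -37 - 162*(-5) = -37 + 810 = 773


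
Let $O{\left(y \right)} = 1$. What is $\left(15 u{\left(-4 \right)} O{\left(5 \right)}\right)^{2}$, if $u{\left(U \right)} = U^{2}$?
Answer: $57600$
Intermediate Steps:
$\left(15 u{\left(-4 \right)} O{\left(5 \right)}\right)^{2} = \left(15 \left(-4\right)^{2} \cdot 1\right)^{2} = \left(15 \cdot 16 \cdot 1\right)^{2} = \left(240 \cdot 1\right)^{2} = 240^{2} = 57600$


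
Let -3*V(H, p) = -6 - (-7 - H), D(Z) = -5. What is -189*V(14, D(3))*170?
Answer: 160650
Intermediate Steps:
V(H, p) = -1/3 - H/3 (V(H, p) = -(-6 - (-7 - H))/3 = -(-6 + (7 + H))/3 = -(1 + H)/3 = -1/3 - H/3)
-189*V(14, D(3))*170 = -189*(-1/3 - 1/3*14)*170 = -189*(-1/3 - 14/3)*170 = -189*(-5)*170 = 945*170 = 160650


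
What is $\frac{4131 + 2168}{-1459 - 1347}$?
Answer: $- \frac{6299}{2806} \approx -2.2448$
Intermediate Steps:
$\frac{4131 + 2168}{-1459 - 1347} = \frac{6299}{-2806} = 6299 \left(- \frac{1}{2806}\right) = - \frac{6299}{2806}$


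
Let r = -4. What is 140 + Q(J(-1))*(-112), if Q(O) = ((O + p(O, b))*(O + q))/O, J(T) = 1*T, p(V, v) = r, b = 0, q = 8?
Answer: -3780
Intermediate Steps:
p(V, v) = -4
J(T) = T
Q(O) = (-4 + O)*(8 + O)/O (Q(O) = ((O - 4)*(O + 8))/O = ((-4 + O)*(8 + O))/O = (-4 + O)*(8 + O)/O)
140 + Q(J(-1))*(-112) = 140 + (4 - 1 - 32/(-1))*(-112) = 140 + (4 - 1 - 32*(-1))*(-112) = 140 + (4 - 1 + 32)*(-112) = 140 + 35*(-112) = 140 - 3920 = -3780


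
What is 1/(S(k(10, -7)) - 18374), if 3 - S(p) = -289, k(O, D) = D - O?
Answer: -1/18082 ≈ -5.5304e-5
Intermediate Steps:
S(p) = 292 (S(p) = 3 - 1*(-289) = 3 + 289 = 292)
1/(S(k(10, -7)) - 18374) = 1/(292 - 18374) = 1/(-18082) = -1/18082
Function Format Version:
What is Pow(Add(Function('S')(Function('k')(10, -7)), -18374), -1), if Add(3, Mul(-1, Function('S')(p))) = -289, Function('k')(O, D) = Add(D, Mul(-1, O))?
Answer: Rational(-1, 18082) ≈ -5.5304e-5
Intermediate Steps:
Function('S')(p) = 292 (Function('S')(p) = Add(3, Mul(-1, -289)) = Add(3, 289) = 292)
Pow(Add(Function('S')(Function('k')(10, -7)), -18374), -1) = Pow(Add(292, -18374), -1) = Pow(-18082, -1) = Rational(-1, 18082)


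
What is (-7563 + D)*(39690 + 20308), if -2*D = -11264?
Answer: -115856138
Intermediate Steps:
D = 5632 (D = -1/2*(-11264) = 5632)
(-7563 + D)*(39690 + 20308) = (-7563 + 5632)*(39690 + 20308) = -1931*59998 = -115856138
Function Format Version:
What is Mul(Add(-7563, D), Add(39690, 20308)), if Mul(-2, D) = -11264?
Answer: -115856138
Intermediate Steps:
D = 5632 (D = Mul(Rational(-1, 2), -11264) = 5632)
Mul(Add(-7563, D), Add(39690, 20308)) = Mul(Add(-7563, 5632), Add(39690, 20308)) = Mul(-1931, 59998) = -115856138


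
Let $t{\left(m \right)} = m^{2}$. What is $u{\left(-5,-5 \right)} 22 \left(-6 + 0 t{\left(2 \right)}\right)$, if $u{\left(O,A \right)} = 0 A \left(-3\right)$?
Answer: $0$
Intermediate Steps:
$u{\left(O,A \right)} = 0$ ($u{\left(O,A \right)} = 0 \left(-3\right) = 0$)
$u{\left(-5,-5 \right)} 22 \left(-6 + 0 t{\left(2 \right)}\right) = 0 \cdot 22 \left(-6 + 0 \cdot 2^{2}\right) = 0 \left(-6 + 0 \cdot 4\right) = 0 \left(-6 + 0\right) = 0 \left(-6\right) = 0$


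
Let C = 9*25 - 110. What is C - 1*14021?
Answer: -13906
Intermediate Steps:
C = 115 (C = 225 - 110 = 115)
C - 1*14021 = 115 - 1*14021 = 115 - 14021 = -13906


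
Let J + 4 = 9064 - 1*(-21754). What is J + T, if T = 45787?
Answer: 76601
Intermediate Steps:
J = 30814 (J = -4 + (9064 - 1*(-21754)) = -4 + (9064 + 21754) = -4 + 30818 = 30814)
J + T = 30814 + 45787 = 76601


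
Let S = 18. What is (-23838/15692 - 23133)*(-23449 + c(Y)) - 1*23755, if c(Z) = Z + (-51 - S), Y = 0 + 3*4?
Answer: 2133234234196/3923 ≈ 5.4378e+8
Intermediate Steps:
Y = 12 (Y = 0 + 12 = 12)
c(Z) = -69 + Z (c(Z) = Z + (-51 - 1*18) = Z + (-51 - 18) = Z - 69 = -69 + Z)
(-23838/15692 - 23133)*(-23449 + c(Y)) - 1*23755 = (-23838/15692 - 23133)*(-23449 + (-69 + 12)) - 1*23755 = (-23838*1/15692 - 23133)*(-23449 - 57) - 23755 = (-11919/7846 - 23133)*(-23506) - 23755 = -181513437/7846*(-23506) - 23755 = 2133327425061/3923 - 23755 = 2133234234196/3923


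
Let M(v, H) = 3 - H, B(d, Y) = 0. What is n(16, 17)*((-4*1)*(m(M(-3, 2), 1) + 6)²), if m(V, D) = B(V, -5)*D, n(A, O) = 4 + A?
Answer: -2880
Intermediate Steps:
m(V, D) = 0 (m(V, D) = 0*D = 0)
n(16, 17)*((-4*1)*(m(M(-3, 2), 1) + 6)²) = (4 + 16)*((-4*1)*(0 + 6)²) = 20*(-4*6²) = 20*(-4*36) = 20*(-144) = -2880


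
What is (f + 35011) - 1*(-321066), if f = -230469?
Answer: 125608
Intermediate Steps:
(f + 35011) - 1*(-321066) = (-230469 + 35011) - 1*(-321066) = -195458 + 321066 = 125608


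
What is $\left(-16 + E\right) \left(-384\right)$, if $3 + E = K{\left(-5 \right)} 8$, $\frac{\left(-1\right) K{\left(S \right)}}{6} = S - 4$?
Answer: $-158592$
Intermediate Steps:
$K{\left(S \right)} = 24 - 6 S$ ($K{\left(S \right)} = - 6 \left(S - 4\right) = - 6 \left(-4 + S\right) = 24 - 6 S$)
$E = 429$ ($E = -3 + \left(24 - -30\right) 8 = -3 + \left(24 + 30\right) 8 = -3 + 54 \cdot 8 = -3 + 432 = 429$)
$\left(-16 + E\right) \left(-384\right) = \left(-16 + 429\right) \left(-384\right) = 413 \left(-384\right) = -158592$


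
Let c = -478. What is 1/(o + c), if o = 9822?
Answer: 1/9344 ≈ 0.00010702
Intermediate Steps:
1/(o + c) = 1/(9822 - 478) = 1/9344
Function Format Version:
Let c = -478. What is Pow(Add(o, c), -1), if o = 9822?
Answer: Rational(1, 9344) ≈ 0.00010702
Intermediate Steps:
Pow(Add(o, c), -1) = Pow(Add(9822, -478), -1) = Pow(9344, -1) = Rational(1, 9344)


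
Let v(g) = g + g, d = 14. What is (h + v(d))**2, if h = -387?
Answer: 128881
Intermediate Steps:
v(g) = 2*g
(h + v(d))**2 = (-387 + 2*14)**2 = (-387 + 28)**2 = (-359)**2 = 128881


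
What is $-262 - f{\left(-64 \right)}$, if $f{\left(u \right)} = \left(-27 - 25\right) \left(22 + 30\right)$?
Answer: $2442$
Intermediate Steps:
$f{\left(u \right)} = -2704$ ($f{\left(u \right)} = \left(-52\right) 52 = -2704$)
$-262 - f{\left(-64 \right)} = -262 - -2704 = -262 + 2704 = 2442$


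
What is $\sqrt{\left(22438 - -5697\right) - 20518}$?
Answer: $\sqrt{7617} \approx 87.275$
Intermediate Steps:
$\sqrt{\left(22438 - -5697\right) - 20518} = \sqrt{\left(22438 + 5697\right) - 20518} = \sqrt{28135 - 20518} = \sqrt{7617}$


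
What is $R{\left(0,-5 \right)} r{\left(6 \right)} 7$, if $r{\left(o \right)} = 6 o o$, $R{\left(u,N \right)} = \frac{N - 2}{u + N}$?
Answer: $\frac{10584}{5} \approx 2116.8$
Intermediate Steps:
$R{\left(u,N \right)} = \frac{-2 + N}{N + u}$
$r{\left(o \right)} = 6 o^{2}$
$R{\left(0,-5 \right)} r{\left(6 \right)} 7 = \frac{-2 - 5}{-5 + 0} \cdot 6 \cdot 6^{2} \cdot 7 = \frac{1}{-5} \left(-7\right) 6 \cdot 36 \cdot 7 = \left(- \frac{1}{5}\right) \left(-7\right) 216 \cdot 7 = \frac{7}{5} \cdot 216 \cdot 7 = \frac{1512}{5} \cdot 7 = \frac{10584}{5}$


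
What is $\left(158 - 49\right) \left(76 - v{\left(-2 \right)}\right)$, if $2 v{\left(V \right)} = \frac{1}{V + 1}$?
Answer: $\frac{16677}{2} \approx 8338.5$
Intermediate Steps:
$v{\left(V \right)} = \frac{1}{2 \left(1 + V\right)}$ ($v{\left(V \right)} = \frac{1}{2 \left(V + 1\right)} = \frac{1}{2 \left(1 + V\right)}$)
$\left(158 - 49\right) \left(76 - v{\left(-2 \right)}\right) = \left(158 - 49\right) \left(76 - \frac{1}{2 \left(1 - 2\right)}\right) = \left(158 - 49\right) \left(76 - \frac{1}{2 \left(-1\right)}\right) = 109 \left(76 - \frac{1}{2} \left(-1\right)\right) = 109 \left(76 - - \frac{1}{2}\right) = 109 \left(76 + \frac{1}{2}\right) = 109 \cdot \frac{153}{2} = \frac{16677}{2}$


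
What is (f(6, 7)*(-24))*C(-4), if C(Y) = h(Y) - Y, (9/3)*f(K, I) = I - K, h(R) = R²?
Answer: -160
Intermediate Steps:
f(K, I) = -K/3 + I/3 (f(K, I) = (I - K)/3 = -K/3 + I/3)
C(Y) = Y² - Y
(f(6, 7)*(-24))*C(-4) = ((-⅓*6 + (⅓)*7)*(-24))*(-4*(-1 - 4)) = ((-2 + 7/3)*(-24))*(-4*(-5)) = ((⅓)*(-24))*20 = -8*20 = -160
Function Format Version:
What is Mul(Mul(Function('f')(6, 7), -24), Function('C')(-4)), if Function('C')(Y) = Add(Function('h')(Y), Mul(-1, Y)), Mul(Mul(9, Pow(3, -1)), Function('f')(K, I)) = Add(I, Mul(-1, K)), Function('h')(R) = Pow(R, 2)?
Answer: -160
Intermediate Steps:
Function('f')(K, I) = Add(Mul(Rational(-1, 3), K), Mul(Rational(1, 3), I)) (Function('f')(K, I) = Mul(Rational(1, 3), Add(I, Mul(-1, K))) = Add(Mul(Rational(-1, 3), K), Mul(Rational(1, 3), I)))
Function('C')(Y) = Add(Pow(Y, 2), Mul(-1, Y))
Mul(Mul(Function('f')(6, 7), -24), Function('C')(-4)) = Mul(Mul(Add(Mul(Rational(-1, 3), 6), Mul(Rational(1, 3), 7)), -24), Mul(-4, Add(-1, -4))) = Mul(Mul(Add(-2, Rational(7, 3)), -24), Mul(-4, -5)) = Mul(Mul(Rational(1, 3), -24), 20) = Mul(-8, 20) = -160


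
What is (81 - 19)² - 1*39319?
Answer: -35475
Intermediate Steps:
(81 - 19)² - 1*39319 = 62² - 39319 = 3844 - 39319 = -35475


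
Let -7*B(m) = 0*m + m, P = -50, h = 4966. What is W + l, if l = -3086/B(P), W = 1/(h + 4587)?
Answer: -103181928/238825 ≈ -432.04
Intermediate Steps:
W = 1/9553 (W = 1/(4966 + 4587) = 1/9553 ≈ 0.00010468)
B(m) = -m/7 (B(m) = -(0*m + m)/7 = -(0 + m)/7 = -m/7)
l = -10801/25 (l = -3086/((-1/7*(-50))) = -3086/50/7 = -3086*7/50 = -10801/25 ≈ -432.04)
W + l = 1/9553 - 10801/25 = -103181928/238825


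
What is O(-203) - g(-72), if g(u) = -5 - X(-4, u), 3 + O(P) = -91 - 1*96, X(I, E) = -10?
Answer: -195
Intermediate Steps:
O(P) = -190 (O(P) = -3 + (-91 - 1*96) = -3 + (-91 - 96) = -3 - 187 = -190)
g(u) = 5 (g(u) = -5 - 1*(-10) = -5 + 10 = 5)
O(-203) - g(-72) = -190 - 1*5 = -190 - 5 = -195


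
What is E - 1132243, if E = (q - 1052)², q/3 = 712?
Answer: 42813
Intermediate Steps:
q = 2136 (q = 3*712 = 2136)
E = 1175056 (E = (2136 - 1052)² = 1084² = 1175056)
E - 1132243 = 1175056 - 1132243 = 42813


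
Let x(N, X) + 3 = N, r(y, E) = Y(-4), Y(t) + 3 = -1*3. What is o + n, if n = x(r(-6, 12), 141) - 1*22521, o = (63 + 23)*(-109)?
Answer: -31904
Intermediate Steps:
Y(t) = -6 (Y(t) = -3 - 1*3 = -3 - 3 = -6)
r(y, E) = -6
x(N, X) = -3 + N
o = -9374 (o = 86*(-109) = -9374)
n = -22530 (n = (-3 - 6) - 1*22521 = -9 - 22521 = -22530)
o + n = -9374 - 22530 = -31904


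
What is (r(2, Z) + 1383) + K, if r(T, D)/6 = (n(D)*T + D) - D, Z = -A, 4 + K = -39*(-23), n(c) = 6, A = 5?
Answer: 2348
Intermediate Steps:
K = 893 (K = -4 - 39*(-23) = -4 + 897 = 893)
Z = -5 (Z = -1*5 = -5)
r(T, D) = 36*T (r(T, D) = 6*((6*T + D) - D) = 6*((D + 6*T) - D) = 6*(6*T) = 36*T)
(r(2, Z) + 1383) + K = (36*2 + 1383) + 893 = (72 + 1383) + 893 = 1455 + 893 = 2348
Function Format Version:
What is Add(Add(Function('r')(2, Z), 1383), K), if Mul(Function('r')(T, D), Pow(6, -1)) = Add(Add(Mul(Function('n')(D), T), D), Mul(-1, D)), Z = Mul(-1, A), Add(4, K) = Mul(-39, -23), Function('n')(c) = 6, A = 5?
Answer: 2348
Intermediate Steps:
K = 893 (K = Add(-4, Mul(-39, -23)) = Add(-4, 897) = 893)
Z = -5 (Z = Mul(-1, 5) = -5)
Function('r')(T, D) = Mul(36, T) (Function('r')(T, D) = Mul(6, Add(Add(Mul(6, T), D), Mul(-1, D))) = Mul(6, Add(Add(D, Mul(6, T)), Mul(-1, D))) = Mul(6, Mul(6, T)) = Mul(36, T))
Add(Add(Function('r')(2, Z), 1383), K) = Add(Add(Mul(36, 2), 1383), 893) = Add(Add(72, 1383), 893) = Add(1455, 893) = 2348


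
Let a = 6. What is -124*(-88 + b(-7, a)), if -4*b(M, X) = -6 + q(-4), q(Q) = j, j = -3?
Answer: 10633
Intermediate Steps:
q(Q) = -3
b(M, X) = 9/4 (b(M, X) = -(-6 - 3)/4 = -¼*(-9) = 9/4)
-124*(-88 + b(-7, a)) = -124*(-88 + 9/4) = -124*(-343/4) = 10633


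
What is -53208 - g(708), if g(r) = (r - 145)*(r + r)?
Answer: -850416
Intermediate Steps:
g(r) = 2*r*(-145 + r) (g(r) = (-145 + r)*(2*r) = 2*r*(-145 + r))
-53208 - g(708) = -53208 - 2*708*(-145 + 708) = -53208 - 2*708*563 = -53208 - 1*797208 = -53208 - 797208 = -850416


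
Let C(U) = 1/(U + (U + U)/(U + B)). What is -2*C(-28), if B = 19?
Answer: 9/98 ≈ 0.091837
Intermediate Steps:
C(U) = 1/(U + 2*U/(19 + U)) (C(U) = 1/(U + (U + U)/(U + 19)) = 1/(U + (2*U)/(19 + U)) = 1/(U + 2*U/(19 + U)))
-2*C(-28) = -2*(19 - 28)/((-28)*(21 - 28)) = -(-1)*(-9)/(14*(-7)) = -(-1)*(-1)*(-9)/(14*7) = -2*(-9/196) = 9/98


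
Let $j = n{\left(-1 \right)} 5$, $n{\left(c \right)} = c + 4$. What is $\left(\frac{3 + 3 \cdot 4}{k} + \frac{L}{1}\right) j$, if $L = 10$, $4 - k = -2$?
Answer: $\frac{375}{2} \approx 187.5$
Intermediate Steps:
$k = 6$ ($k = 4 - -2 = 4 + 2 = 6$)
$n{\left(c \right)} = 4 + c$
$j = 15$ ($j = \left(4 - 1\right) 5 = 3 \cdot 5 = 15$)
$\left(\frac{3 + 3 \cdot 4}{k} + \frac{L}{1}\right) j = \left(\frac{3 + 3 \cdot 4}{6} + \frac{10}{1}\right) 15 = \left(\left(3 + 12\right) \frac{1}{6} + 10 \cdot 1\right) 15 = \left(15 \cdot \frac{1}{6} + 10\right) 15 = \left(\frac{5}{2} + 10\right) 15 = \frac{25}{2} \cdot 15 = \frac{375}{2}$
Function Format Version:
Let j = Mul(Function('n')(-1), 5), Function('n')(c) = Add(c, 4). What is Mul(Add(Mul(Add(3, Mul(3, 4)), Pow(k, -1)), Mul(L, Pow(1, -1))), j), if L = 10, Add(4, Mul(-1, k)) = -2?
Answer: Rational(375, 2) ≈ 187.50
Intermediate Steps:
k = 6 (k = Add(4, Mul(-1, -2)) = Add(4, 2) = 6)
Function('n')(c) = Add(4, c)
j = 15 (j = Mul(Add(4, -1), 5) = Mul(3, 5) = 15)
Mul(Add(Mul(Add(3, Mul(3, 4)), Pow(k, -1)), Mul(L, Pow(1, -1))), j) = Mul(Add(Mul(Add(3, Mul(3, 4)), Pow(6, -1)), Mul(10, Pow(1, -1))), 15) = Mul(Add(Mul(Add(3, 12), Rational(1, 6)), Mul(10, 1)), 15) = Mul(Add(Mul(15, Rational(1, 6)), 10), 15) = Mul(Add(Rational(5, 2), 10), 15) = Mul(Rational(25, 2), 15) = Rational(375, 2)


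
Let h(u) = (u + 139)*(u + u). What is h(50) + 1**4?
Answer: 18901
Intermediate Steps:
h(u) = 2*u*(139 + u) (h(u) = (139 + u)*(2*u) = 2*u*(139 + u))
h(50) + 1**4 = 2*50*(139 + 50) + 1**4 = 2*50*189 + 1 = 18900 + 1 = 18901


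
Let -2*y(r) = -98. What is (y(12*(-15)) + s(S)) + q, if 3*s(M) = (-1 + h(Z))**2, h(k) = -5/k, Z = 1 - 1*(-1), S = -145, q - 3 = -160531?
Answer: -1925699/12 ≈ -1.6048e+5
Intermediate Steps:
y(r) = 49 (y(r) = -1/2*(-98) = 49)
q = -160528 (q = 3 - 160531 = -160528)
Z = 2 (Z = 1 + 1 = 2)
s(M) = 49/12 (s(M) = (-1 - 5/2)**2/3 = (-7/2)**2/3 = (1/3)*(49/4) = 49/12)
(y(12*(-15)) + s(S)) + q = (49 + 49/12) - 160528 = 637/12 - 160528 = -1925699/12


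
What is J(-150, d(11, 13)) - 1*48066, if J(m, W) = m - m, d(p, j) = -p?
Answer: -48066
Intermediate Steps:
J(m, W) = 0
J(-150, d(11, 13)) - 1*48066 = 0 - 1*48066 = 0 - 48066 = -48066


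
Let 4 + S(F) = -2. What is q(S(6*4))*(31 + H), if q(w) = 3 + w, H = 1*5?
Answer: -108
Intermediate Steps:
H = 5
S(F) = -6 (S(F) = -4 - 2 = -6)
q(S(6*4))*(31 + H) = (3 - 6)*(31 + 5) = -3*36 = -108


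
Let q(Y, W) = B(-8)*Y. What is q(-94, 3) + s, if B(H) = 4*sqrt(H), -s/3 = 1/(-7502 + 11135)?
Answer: -1/1211 - 752*I*sqrt(2) ≈ -0.00082576 - 1063.5*I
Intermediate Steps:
s = -1/1211 (s = -3/(-7502 + 11135) = -3/3633 = -3*1/3633 = -1/1211 ≈ -0.00082576)
q(Y, W) = 8*I*Y*sqrt(2) (q(Y, W) = (4*sqrt(-8))*Y = (4*(2*I*sqrt(2)))*Y = (8*I*sqrt(2))*Y = 8*I*Y*sqrt(2))
q(-94, 3) + s = 8*I*(-94)*sqrt(2) - 1/1211 = -752*I*sqrt(2) - 1/1211 = -1/1211 - 752*I*sqrt(2)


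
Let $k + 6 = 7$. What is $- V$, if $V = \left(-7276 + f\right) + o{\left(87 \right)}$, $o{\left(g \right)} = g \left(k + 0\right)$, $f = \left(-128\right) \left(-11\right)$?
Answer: $5781$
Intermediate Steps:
$k = 1$ ($k = -6 + 7 = 1$)
$f = 1408$
$o{\left(g \right)} = g$ ($o{\left(g \right)} = g \left(1 + 0\right) = g 1 = g$)
$V = -5781$ ($V = \left(-7276 + 1408\right) + 87 = -5868 + 87 = -5781$)
$- V = \left(-1\right) \left(-5781\right) = 5781$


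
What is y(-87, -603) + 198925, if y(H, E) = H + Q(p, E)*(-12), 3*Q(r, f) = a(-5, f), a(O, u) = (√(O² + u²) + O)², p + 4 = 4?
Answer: -1255798 + 40*√363634 ≈ -1.2317e+6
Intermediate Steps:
p = 0 (p = -4 + 4 = 0)
a(O, u) = (O + √(O² + u²))²
Q(r, f) = (-5 + √(25 + f²))²/3 (Q(r, f) = (-5 + √((-5)² + f²))²/3 = (-5 + √(25 + f²))²/3)
y(H, E) = H - 4*(-5 + √(25 + E²))² (y(H, E) = H + ((-5 + √(25 + E²))²/3)*(-12) = H - 4*(-5 + √(25 + E²))²)
y(-87, -603) + 198925 = (-87 - 4*(-5 + √(25 + (-603)²))²) + 198925 = (-87 - 4*(-5 + √(25 + 363609))²) + 198925 = (-87 - 4*(-5 + √363634)²) + 198925 = 198838 - 4*(-5 + √363634)²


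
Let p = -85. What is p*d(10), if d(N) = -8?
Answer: 680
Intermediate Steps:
p*d(10) = -85*(-8) = 680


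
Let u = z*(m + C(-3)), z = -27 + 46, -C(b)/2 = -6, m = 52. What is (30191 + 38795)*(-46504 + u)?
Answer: -3124237968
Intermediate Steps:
C(b) = 12 (C(b) = -2*(-6) = 12)
z = 19
u = 1216 (u = 19*(52 + 12) = 19*64 = 1216)
(30191 + 38795)*(-46504 + u) = (30191 + 38795)*(-46504 + 1216) = 68986*(-45288) = -3124237968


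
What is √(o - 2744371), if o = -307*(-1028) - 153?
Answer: 64*I*√593 ≈ 1558.5*I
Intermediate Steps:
o = 315443 (o = 315596 - 153 = 315443)
√(o - 2744371) = √(315443 - 2744371) = √(-2428928) = 64*I*√593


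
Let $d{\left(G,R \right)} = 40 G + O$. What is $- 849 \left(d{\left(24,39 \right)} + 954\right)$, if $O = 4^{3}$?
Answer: $-1679322$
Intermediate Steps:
$O = 64$
$d{\left(G,R \right)} = 64 + 40 G$ ($d{\left(G,R \right)} = 40 G + 64 = 64 + 40 G$)
$- 849 \left(d{\left(24,39 \right)} + 954\right) = - 849 \left(\left(64 + 40 \cdot 24\right) + 954\right) = - 849 \left(\left(64 + 960\right) + 954\right) = - 849 \left(1024 + 954\right) = \left(-849\right) 1978 = -1679322$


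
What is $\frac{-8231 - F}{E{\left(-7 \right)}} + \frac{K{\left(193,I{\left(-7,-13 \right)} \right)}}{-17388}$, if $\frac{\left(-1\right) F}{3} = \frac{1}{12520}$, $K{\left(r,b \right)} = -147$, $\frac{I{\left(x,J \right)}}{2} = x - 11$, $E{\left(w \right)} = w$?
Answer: $\frac{3047420227}{2591640} \approx 1175.9$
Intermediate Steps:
$I{\left(x,J \right)} = -22 + 2 x$ ($I{\left(x,J \right)} = 2 \left(x - 11\right) = 2 \left(-11 + x\right) = -22 + 2 x$)
$F = - \frac{3}{12520} \approx -0.00023962$
$\frac{-8231 - F}{E{\left(-7 \right)}} + \frac{K{\left(193,I{\left(-7,-13 \right)} \right)}}{-17388} = \frac{-8231 - - \frac{3}{12520}}{-7} - \frac{147}{-17388} = \left(-8231 + \frac{3}{12520}\right) \left(- \frac{1}{7}\right) - - \frac{7}{828} = \left(- \frac{103052117}{12520}\right) \left(- \frac{1}{7}\right) + \frac{7}{828} = \frac{14721731}{12520} + \frac{7}{828} = \frac{3047420227}{2591640}$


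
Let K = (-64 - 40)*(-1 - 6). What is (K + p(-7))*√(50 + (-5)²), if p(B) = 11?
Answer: 3695*√3 ≈ 6399.9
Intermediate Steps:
K = 728 (K = -104*(-7) = 728)
(K + p(-7))*√(50 + (-5)²) = (728 + 11)*√(50 + (-5)²) = 739*√(50 + 25) = 739*√75 = 739*(5*√3) = 3695*√3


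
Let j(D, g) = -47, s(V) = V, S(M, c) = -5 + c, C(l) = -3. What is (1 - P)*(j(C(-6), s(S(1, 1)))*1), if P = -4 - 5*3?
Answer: -940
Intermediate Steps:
P = -19 (P = -4 - 15 = -19)
(1 - P)*(j(C(-6), s(S(1, 1)))*1) = (1 - 1*(-19))*(-47*1) = (1 + 19)*(-47) = 20*(-47) = -940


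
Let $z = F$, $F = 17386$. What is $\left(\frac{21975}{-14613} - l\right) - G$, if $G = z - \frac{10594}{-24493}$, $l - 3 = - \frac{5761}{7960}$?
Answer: $- \frac{16514980713806677}{949671007880} \approx -17390.0$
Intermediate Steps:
$z = 17386$
$l = \frac{18119}{7960}$ ($l = 3 - \frac{5761}{7960} = \frac{18119}{7960} \approx 2.2763$)
$G = \frac{425845892}{24493}$ ($G = 17386 - \frac{10594}{-24493} = 17386 - - \frac{10594}{24493} = 17386 + \frac{10594}{24493} = \frac{425845892}{24493} \approx 17386.0$)
$\left(\frac{21975}{-14613} - l\right) - G = \left(\frac{21975}{-14613} - \frac{18119}{7960}\right) - \frac{425845892}{24493} = \left(21975 \left(- \frac{1}{14613}\right) - \frac{18119}{7960}\right) - \frac{425845892}{24493} = \left(- \frac{7325}{4871} - \frac{18119}{7960}\right) - \frac{425845892}{24493} = - \frac{146564649}{38773160} - \frac{425845892}{24493} = - \frac{16514980713806677}{949671007880}$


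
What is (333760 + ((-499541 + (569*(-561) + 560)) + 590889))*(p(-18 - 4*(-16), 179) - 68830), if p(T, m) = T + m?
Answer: -7303619695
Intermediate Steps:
(333760 + ((-499541 + (569*(-561) + 560)) + 590889))*(p(-18 - 4*(-16), 179) - 68830) = (333760 + ((-499541 + (569*(-561) + 560)) + 590889))*(((-18 - 4*(-16)) + 179) - 68830) = (333760 + ((-499541 + (-319209 + 560)) + 590889))*(((-18 + 64) + 179) - 68830) = (333760 + ((-499541 - 318649) + 590889))*((46 + 179) - 68830) = (333760 + (-818190 + 590889))*(225 - 68830) = (333760 - 227301)*(-68605) = 106459*(-68605) = -7303619695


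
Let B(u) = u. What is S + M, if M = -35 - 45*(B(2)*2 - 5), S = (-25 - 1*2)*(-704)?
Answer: 19018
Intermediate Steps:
S = 19008 (S = (-25 - 2)*(-704) = -27*(-704) = 19008)
M = 10 (M = -35 - 45*(2*2 - 5) = -35 - 45*(4 - 5) = -35 - 45*(-1) = -35 + 45 = 10)
S + M = 19008 + 10 = 19018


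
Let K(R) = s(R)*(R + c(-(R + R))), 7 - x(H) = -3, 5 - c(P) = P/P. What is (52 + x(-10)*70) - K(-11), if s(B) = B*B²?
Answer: -8565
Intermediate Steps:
c(P) = 4 (c(P) = 5 - P/P = 5 - 1*1 = 5 - 1 = 4)
s(B) = B³
x(H) = 10 (x(H) = 7 - 1*(-3) = 7 + 3 = 10)
K(R) = R³*(4 + R) (K(R) = R³*(R + 4) = R³*(4 + R))
(52 + x(-10)*70) - K(-11) = (52 + 10*70) - (-11)³*(4 - 11) = (52 + 700) - (-1331)*(-7) = 752 - 1*9317 = 752 - 9317 = -8565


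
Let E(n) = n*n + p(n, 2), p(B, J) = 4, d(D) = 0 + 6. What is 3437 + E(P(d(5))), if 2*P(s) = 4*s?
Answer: 3585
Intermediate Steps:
d(D) = 6
P(s) = 2*s (P(s) = (4*s)/2 = 2*s)
E(n) = 4 + n² (E(n) = n*n + 4 = n² + 4 = 4 + n²)
3437 + E(P(d(5))) = 3437 + (4 + (2*6)²) = 3437 + (4 + 12²) = 3437 + (4 + 144) = 3437 + 148 = 3585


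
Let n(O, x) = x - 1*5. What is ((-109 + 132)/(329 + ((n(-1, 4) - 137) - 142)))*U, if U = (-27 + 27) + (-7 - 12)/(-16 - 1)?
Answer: 437/833 ≈ 0.52461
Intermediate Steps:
n(O, x) = -5 + x (n(O, x) = x - 5 = -5 + x)
U = 19/17 (U = 0 - 19/(-17) = 0 - 19*(-1/17) = 0 + 19/17 = 19/17 ≈ 1.1176)
((-109 + 132)/(329 + ((n(-1, 4) - 137) - 142)))*U = ((-109 + 132)/(329 + (((-5 + 4) - 137) - 142)))*(19/17) = (23/(329 + ((-1 - 137) - 142)))*(19/17) = (23/(329 + (-138 - 142)))*(19/17) = (23/(329 - 280))*(19/17) = (23/49)*(19/17) = 437/833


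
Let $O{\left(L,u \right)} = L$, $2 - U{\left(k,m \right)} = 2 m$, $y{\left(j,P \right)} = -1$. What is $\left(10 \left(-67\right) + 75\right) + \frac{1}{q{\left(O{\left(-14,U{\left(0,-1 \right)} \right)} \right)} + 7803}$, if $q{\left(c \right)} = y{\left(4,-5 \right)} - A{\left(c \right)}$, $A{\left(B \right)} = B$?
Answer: $- \frac{4650519}{7816} \approx -595.0$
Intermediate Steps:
$U{\left(k,m \right)} = 2 - 2 m$
$q{\left(c \right)} = -1 - c$
$\left(10 \left(-67\right) + 75\right) + \frac{1}{q{\left(O{\left(-14,U{\left(0,-1 \right)} \right)} \right)} + 7803} = \left(10 \left(-67\right) + 75\right) + \frac{1}{\left(-1 - -14\right) + 7803} = \left(-670 + 75\right) + \frac{1}{\left(-1 + 14\right) + 7803} = -595 + \frac{1}{13 + 7803} = -595 + \frac{1}{7816} = - \frac{4650519}{7816}$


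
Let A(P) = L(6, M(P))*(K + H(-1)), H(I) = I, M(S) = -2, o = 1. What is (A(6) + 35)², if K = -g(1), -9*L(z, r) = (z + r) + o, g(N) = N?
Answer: 105625/81 ≈ 1304.0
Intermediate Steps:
L(z, r) = -⅑ - r/9 - z/9 (L(z, r) = -((z + r) + 1)/9 = -((r + z) + 1)/9 = -(1 + r + z)/9 = -⅑ - r/9 - z/9)
K = -1 (K = -1*1 = -1)
A(P) = 10/9 (A(P) = (-⅑ - ⅑*(-2) - ⅑*6)*(-1 - 1) = (-⅑ + 2/9 - ⅔)*(-2) = -5/9*(-2) = 10/9)
(A(6) + 35)² = (10/9 + 35)² = (325/9)² = 105625/81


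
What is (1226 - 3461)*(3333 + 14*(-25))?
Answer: -6667005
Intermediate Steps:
(1226 - 3461)*(3333 + 14*(-25)) = -2235*(3333 - 350) = -2235*2983 = -6667005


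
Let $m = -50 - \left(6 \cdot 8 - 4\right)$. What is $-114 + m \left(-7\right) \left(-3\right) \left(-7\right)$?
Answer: $13704$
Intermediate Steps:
$m = -94$ ($m = -50 - \left(48 - 4\right) = -50 - 44 = -94$)
$-114 + m \left(-7\right) \left(-3\right) \left(-7\right) = -114 - 94 \left(-7\right) \left(-3\right) \left(-7\right) = -114 - 94 \cdot 21 \left(-7\right) = -114 - -13818 = -114 + 13818 = 13704$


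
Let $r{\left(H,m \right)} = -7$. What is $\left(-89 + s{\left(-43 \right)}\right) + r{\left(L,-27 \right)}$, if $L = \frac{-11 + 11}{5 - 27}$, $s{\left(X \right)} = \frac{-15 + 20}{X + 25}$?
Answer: $- \frac{1733}{18} \approx -96.278$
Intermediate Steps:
$s{\left(X \right)} = \frac{5}{25 + X}$
$L = 0$ ($L = \frac{0}{-22} = 0 \left(- \frac{1}{22}\right) = 0$)
$\left(-89 + s{\left(-43 \right)}\right) + r{\left(L,-27 \right)} = \left(-89 + \frac{5}{25 - 43}\right) - 7 = \left(-89 + \frac{5}{-18}\right) - 7 = \left(-89 + 5 \left(- \frac{1}{18}\right)\right) - 7 = \left(-89 - \frac{5}{18}\right) - 7 = - \frac{1607}{18} - 7 = - \frac{1733}{18}$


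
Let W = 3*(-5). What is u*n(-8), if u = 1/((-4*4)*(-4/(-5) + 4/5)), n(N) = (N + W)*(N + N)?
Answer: -115/8 ≈ -14.375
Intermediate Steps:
W = -15
n(N) = 2*N*(-15 + N) (n(N) = (N - 15)*(N + N) = (-15 + N)*(2*N) = 2*N*(-15 + N))
u = -5/128 (u = 1/(-16*(-4*(-⅕) + 4*(⅕))) = 1/(-16*(⅘ + ⅘)) = 1/(-16*8/5) = 1/(-128/5) = -5/128 ≈ -0.039063)
u*n(-8) = -5*(-8)*(-15 - 8)/64 = -5*(-8)*(-23)/64 = -5/128*368 = -115/8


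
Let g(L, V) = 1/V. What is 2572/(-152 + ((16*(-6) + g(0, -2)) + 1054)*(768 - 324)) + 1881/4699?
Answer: 405734723/998485811 ≈ 0.40635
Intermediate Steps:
2572/(-152 + ((16*(-6) + g(0, -2)) + 1054)*(768 - 324)) + 1881/4699 = 2572/(-152 + ((16*(-6) + 1/(-2)) + 1054)*(768 - 324)) + 1881/4699 = 2572/(-152 + ((-96 - 1/2) + 1054)*444) + 1881*(1/4699) = 2572/(-152 + (-193/2 + 1054)*444) + 1881/4699 = 2572/(-152 + (1915/2)*444) + 1881/4699 = 2572/(-152 + 425130) + 1881/4699 = 2572/424978 + 1881/4699 = 2572*(1/424978) + 1881/4699 = 1286/212489 + 1881/4699 = 405734723/998485811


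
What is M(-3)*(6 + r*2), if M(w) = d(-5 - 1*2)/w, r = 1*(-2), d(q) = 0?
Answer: 0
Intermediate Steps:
r = -2
M(w) = 0 (M(w) = 0/w = 0)
M(-3)*(6 + r*2) = 0*(6 - 2*2) = 0*(6 - 4) = 0*2 = 0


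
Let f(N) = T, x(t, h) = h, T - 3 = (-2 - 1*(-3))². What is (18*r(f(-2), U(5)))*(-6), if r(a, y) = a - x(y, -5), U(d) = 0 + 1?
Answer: -972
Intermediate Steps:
U(d) = 1
T = 4 (T = 3 + (-2 - 1*(-3))² = 3 + (-2 + 3)² = 3 + 1² = 3 + 1 = 4)
f(N) = 4
r(a, y) = 5 + a (r(a, y) = a - 1*(-5) = a + 5 = 5 + a)
(18*r(f(-2), U(5)))*(-6) = (18*(5 + 4))*(-6) = (18*9)*(-6) = 162*(-6) = -972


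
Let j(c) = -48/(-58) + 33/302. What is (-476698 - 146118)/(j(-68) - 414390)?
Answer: 5454622528/3629219415 ≈ 1.5030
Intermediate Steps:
j(c) = 8205/8758 (j(c) = -48*(-1/58) + 33*(1/302) = 24/29 + 33/302 = 8205/8758)
(-476698 - 146118)/(j(-68) - 414390) = (-476698 - 146118)/(8205/8758 - 414390) = -622816/(-3629219415/8758) = -622816*(-8758/3629219415) = 5454622528/3629219415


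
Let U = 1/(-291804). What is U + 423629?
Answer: 123616636715/291804 ≈ 4.2363e+5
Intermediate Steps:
U = -1/291804 ≈ -3.4270e-6
U + 423629 = -1/291804 + 423629 = 123616636715/291804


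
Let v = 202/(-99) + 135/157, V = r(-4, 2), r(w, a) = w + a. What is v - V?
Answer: 12737/15543 ≈ 0.81947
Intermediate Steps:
r(w, a) = a + w
V = -2 (V = 2 - 4 = -2)
v = -18349/15543 (v = 202*(-1/99) + 135*(1/157) = -202/99 + 135/157 = -18349/15543 ≈ -1.1805)
v - V = -18349/15543 - 1*(-2) = -18349/15543 + 2 = 12737/15543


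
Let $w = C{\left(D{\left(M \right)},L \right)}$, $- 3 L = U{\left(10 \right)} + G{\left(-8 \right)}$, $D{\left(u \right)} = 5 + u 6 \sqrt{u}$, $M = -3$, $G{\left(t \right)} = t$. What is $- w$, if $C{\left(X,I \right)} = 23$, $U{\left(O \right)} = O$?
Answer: $-23$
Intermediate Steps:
$D{\left(u \right)} = 5 + 6 u^{\frac{3}{2}}$
$L = - \frac{2}{3}$ ($L = - \frac{10 - 8}{3} = \left(- \frac{1}{3}\right) 2 = - \frac{2}{3} \approx -0.66667$)
$w = 23$
$- w = \left(-1\right) 23 = -23$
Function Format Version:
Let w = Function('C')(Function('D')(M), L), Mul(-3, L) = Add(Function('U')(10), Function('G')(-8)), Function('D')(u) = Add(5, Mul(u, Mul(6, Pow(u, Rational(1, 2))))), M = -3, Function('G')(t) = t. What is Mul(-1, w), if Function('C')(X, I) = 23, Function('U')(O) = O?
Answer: -23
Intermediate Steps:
Function('D')(u) = Add(5, Mul(6, Pow(u, Rational(3, 2))))
L = Rational(-2, 3) (L = Mul(Rational(-1, 3), Add(10, -8)) = Mul(Rational(-1, 3), 2) = Rational(-2, 3) ≈ -0.66667)
w = 23
Mul(-1, w) = Mul(-1, 23) = -23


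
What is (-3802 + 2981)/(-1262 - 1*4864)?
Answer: 821/6126 ≈ 0.13402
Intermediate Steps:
(-3802 + 2981)/(-1262 - 1*4864) = -821/(-1262 - 4864) = -821/(-6126) = -821*(-1/6126) = 821/6126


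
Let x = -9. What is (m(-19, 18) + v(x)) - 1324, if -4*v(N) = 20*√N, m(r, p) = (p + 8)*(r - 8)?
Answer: -2026 - 15*I ≈ -2026.0 - 15.0*I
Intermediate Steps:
m(r, p) = (-8 + r)*(8 + p) (m(r, p) = (8 + p)*(-8 + r) = (-8 + r)*(8 + p))
v(N) = -5*√N
(m(-19, 18) + v(x)) - 1324 = ((-64 - 8*18 + 8*(-19) + 18*(-19)) - 15*I) - 1324 = ((-64 - 144 - 152 - 342) - 15*I) - 1324 = (-702 - 15*I) - 1324 = -2026 - 15*I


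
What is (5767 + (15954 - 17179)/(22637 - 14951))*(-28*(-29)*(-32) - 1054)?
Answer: -85602186329/549 ≈ -1.5592e+8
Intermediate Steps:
(5767 + (15954 - 17179)/(22637 - 14951))*(-28*(-29)*(-32) - 1054) = (5767 - 1225/7686)*(812*(-32) - 1054) = (5767 - 1225*1/7686)*(-25984 - 1054) = (5767 - 175/1098)*(-27038) = (6331991/1098)*(-27038) = -85602186329/549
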